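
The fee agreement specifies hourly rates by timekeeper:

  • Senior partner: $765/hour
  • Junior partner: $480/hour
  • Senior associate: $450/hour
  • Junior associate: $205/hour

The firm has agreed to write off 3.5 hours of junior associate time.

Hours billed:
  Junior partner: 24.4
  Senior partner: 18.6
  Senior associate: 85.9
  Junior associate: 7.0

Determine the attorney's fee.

Senior partner: 18.6 × $765 = $14,229.00
Junior partner: 24.4 × $480 = $11,712.00
Senior associate: 85.9 × $450 = $38,655.00
Junior associate: 7.0 × $205 = $1,435.00
Subtotal: $66,031.00
Write-off: 3.5 × $205 = $717.50
Total: $66,031.00 − $717.50 = $65,313.50

$65,313.50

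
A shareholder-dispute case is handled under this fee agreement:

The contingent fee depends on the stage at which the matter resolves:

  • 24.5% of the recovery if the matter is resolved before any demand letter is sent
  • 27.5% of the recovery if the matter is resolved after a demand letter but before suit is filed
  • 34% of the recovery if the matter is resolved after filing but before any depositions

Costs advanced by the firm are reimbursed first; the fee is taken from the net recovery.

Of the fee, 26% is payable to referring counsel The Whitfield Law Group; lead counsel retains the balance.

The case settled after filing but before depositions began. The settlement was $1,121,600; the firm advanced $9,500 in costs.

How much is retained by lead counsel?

Fee base (net of costs): $1,121,600 − $9,500 = $1,112,100
The matter settled after filing but before depositions began, so the 34% rate applies.
$1,112,100 × 34% = $378,114.00
Referral share: 26% of $378,114.00 = $98,309.64; lead counsel retains $378,114.00 − $98,309.64 = $279,804.36.

$279,804.36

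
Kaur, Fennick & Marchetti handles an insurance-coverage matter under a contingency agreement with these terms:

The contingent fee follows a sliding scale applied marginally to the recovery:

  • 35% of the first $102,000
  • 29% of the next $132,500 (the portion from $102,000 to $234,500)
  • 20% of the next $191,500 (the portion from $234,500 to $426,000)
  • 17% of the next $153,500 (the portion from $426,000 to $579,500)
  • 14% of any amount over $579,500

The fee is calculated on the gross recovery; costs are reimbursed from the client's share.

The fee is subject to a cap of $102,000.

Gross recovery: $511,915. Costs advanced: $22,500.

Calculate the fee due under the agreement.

Fee base is the gross recovery, $511,915; costs are reimbursed separately.
First $102,000 at 35% = $35,700.00
Next $132,500 at 29% = $38,425.00
Next $191,500 at 20% = $38,300.00
Remaining $85,915 at 17% = $14,605.55
Fee: $35,700.00 + $38,425.00 + $38,300.00 + $14,605.55 = $127,030.55
$127,030.55 exceeds the $102,000 cap, so the fee is capped at $102,000.00.

$102,000.00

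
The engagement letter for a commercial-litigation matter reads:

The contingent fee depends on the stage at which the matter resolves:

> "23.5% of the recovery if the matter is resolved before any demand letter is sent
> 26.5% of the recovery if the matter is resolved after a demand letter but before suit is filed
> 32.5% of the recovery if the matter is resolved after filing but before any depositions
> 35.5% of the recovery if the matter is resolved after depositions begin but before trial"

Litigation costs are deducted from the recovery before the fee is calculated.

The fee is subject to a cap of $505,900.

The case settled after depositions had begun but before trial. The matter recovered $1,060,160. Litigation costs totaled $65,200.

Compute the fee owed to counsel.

$353,210.80

Fee base (net of costs): $1,060,160 − $65,200 = $994,960
The matter settled after depositions had begun but before trial, so the 35.5% rate applies.
$994,960 × 35.5% = $353,210.80
$353,210.80 is under the $505,900 cap.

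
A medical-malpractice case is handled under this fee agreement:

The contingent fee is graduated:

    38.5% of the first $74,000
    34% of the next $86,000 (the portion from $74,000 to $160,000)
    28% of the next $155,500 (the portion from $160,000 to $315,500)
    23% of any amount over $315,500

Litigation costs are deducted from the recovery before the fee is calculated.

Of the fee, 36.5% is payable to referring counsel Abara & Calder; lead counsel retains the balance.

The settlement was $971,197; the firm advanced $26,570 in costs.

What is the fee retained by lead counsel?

$156,190.45

Fee base (net of costs): $971,197 − $26,570 = $944,627
First $74,000 at 38.5% = $28,490.00
Next $86,000 at 34% = $29,240.00
Next $155,500 at 28% = $43,540.00
Remaining $629,127 at 23% = $144,699.21
Fee: $28,490.00 + $29,240.00 + $43,540.00 + $144,699.21 = $245,969.21
Referral share: 36.5% of $245,969.21 = $89,778.76; lead counsel retains $245,969.21 − $89,778.76 = $156,190.45.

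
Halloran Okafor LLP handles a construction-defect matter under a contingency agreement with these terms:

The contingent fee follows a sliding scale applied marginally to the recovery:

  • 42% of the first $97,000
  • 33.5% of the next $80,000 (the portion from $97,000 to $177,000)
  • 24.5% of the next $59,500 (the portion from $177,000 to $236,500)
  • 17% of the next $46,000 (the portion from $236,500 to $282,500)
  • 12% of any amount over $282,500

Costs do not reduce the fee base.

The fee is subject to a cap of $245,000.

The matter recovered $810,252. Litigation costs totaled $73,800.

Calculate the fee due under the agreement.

$153,267.74

Fee base is the gross recovery, $810,252; costs are reimbursed separately.
First $97,000 at 42% = $40,740.00
Next $80,000 at 33.5% = $26,800.00
Next $59,500 at 24.5% = $14,577.50
Next $46,000 at 17% = $7,820.00
Remaining $527,752 at 12% = $63,330.24
Fee: $40,740.00 + $26,800.00 + $14,577.50 + $7,820.00 + $63,330.24 = $153,267.74
$153,267.74 is under the $245,000 cap.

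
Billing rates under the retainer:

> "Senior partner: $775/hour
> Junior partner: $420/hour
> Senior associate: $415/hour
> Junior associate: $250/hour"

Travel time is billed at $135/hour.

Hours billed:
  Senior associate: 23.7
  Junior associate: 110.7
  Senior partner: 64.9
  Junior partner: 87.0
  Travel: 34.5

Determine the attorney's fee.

Senior partner: 64.9 × $775 = $50,297.50
Junior partner: 87.0 × $420 = $36,540.00
Senior associate: 23.7 × $415 = $9,835.50
Junior associate: 110.7 × $250 = $27,675.00
Subtotal: $50,297.50 + $36,540.00 + $9,835.50 + $27,675.00 = $124,348.00
Travel: 34.5 × $135 = $4,657.50
Total: $124,348.00 + $4,657.50 = $129,005.50

$129,005.50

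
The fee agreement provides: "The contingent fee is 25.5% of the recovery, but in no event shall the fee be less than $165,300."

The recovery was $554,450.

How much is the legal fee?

$165,300.00

25.5% of $554,450 = $141,384.75
That is below the $165,300 minimum, so the minimum applies.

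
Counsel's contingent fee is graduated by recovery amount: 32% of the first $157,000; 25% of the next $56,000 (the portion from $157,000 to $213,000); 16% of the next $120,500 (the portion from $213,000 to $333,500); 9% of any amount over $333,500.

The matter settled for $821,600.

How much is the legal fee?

First $157,000 at 32% = $50,240.00
Next $56,000 at 25% = $14,000.00
Next $120,500 at 16% = $19,280.00
Remaining $488,100 at 9% = $43,929.00
Fee: $50,240.00 + $14,000.00 + $19,280.00 + $43,929.00 = $127,449.00

$127,449.00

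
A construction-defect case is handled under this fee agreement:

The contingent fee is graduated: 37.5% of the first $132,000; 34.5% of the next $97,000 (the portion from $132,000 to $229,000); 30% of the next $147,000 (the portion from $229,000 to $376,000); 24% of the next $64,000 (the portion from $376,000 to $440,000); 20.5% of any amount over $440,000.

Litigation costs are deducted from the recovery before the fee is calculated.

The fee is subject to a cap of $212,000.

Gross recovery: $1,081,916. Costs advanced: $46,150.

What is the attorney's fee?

$212,000.00

Fee base (net of costs): $1,081,916 − $46,150 = $1,035,766
First $132,000 at 37.5% = $49,500.00
Next $97,000 at 34.5% = $33,465.00
Next $147,000 at 30% = $44,100.00
Next $64,000 at 24% = $15,360.00
Remaining $595,766 at 20.5% = $122,132.03
Fee: $49,500.00 + $33,465.00 + $44,100.00 + $15,360.00 + $122,132.03 = $264,557.03
$264,557.03 exceeds the $212,000 cap, so the fee is capped at $212,000.00.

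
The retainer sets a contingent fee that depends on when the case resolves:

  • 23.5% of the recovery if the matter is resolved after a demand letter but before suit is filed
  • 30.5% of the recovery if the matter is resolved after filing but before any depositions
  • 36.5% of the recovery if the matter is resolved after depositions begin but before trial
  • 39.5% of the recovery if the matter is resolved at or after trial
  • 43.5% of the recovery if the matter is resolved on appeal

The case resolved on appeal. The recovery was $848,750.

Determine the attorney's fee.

$369,206.25

The matter resolved on appeal, so the 43.5% rate applies.
$848,750 × 43.5% = $369,206.25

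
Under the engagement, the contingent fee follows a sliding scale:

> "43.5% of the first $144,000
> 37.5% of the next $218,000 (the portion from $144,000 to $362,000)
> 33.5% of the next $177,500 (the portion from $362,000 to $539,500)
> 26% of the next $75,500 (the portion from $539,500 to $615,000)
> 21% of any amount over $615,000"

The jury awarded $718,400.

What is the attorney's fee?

$245,196.50

First $144,000 at 43.5% = $62,640.00
Next $218,000 at 37.5% = $81,750.00
Next $177,500 at 33.5% = $59,462.50
Next $75,500 at 26% = $19,630.00
Remaining $103,400 at 21% = $21,714.00
Fee: $62,640.00 + $81,750.00 + $59,462.50 + $19,630.00 + $21,714.00 = $245,196.50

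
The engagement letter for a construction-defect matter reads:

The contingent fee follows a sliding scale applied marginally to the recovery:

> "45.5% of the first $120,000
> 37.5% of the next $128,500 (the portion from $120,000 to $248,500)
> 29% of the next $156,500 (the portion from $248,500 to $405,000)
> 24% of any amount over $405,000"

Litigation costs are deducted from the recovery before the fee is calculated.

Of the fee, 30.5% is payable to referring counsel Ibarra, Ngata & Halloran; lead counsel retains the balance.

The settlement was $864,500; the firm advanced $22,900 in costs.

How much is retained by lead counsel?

Fee base (net of costs): $864,500 − $22,900 = $841,600
First $120,000 at 45.5% = $54,600.00
Next $128,500 at 37.5% = $48,187.50
Next $156,500 at 29% = $45,385.00
Remaining $436,600 at 24% = $104,784.00
Fee: $54,600.00 + $48,187.50 + $45,385.00 + $104,784.00 = $252,956.50
Referral share: 30.5% of $252,956.50 = $77,151.73; lead counsel retains $252,956.50 − $77,151.73 = $175,804.77.

$175,804.77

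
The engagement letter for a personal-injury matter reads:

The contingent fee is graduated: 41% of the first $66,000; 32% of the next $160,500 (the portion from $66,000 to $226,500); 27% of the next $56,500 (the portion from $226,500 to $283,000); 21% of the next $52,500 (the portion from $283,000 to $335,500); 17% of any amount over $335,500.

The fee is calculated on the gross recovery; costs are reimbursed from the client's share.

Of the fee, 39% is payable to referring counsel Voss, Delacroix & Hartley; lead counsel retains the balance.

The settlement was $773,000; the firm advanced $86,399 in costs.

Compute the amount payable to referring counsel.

Fee base is the gross recovery, $773,000; costs are reimbursed separately.
First $66,000 at 41% = $27,060.00
Next $160,500 at 32% = $51,360.00
Next $56,500 at 27% = $15,255.00
Next $52,500 at 21% = $11,025.00
Remaining $437,500 at 17% = $74,375.00
Fee: $27,060.00 + $51,360.00 + $15,255.00 + $11,025.00 + $74,375.00 = $179,075.00
Referral share: 39% of $179,075.00 = $69,839.25; lead counsel retains $179,075.00 − $69,839.25 = $109,235.75.

$69,839.25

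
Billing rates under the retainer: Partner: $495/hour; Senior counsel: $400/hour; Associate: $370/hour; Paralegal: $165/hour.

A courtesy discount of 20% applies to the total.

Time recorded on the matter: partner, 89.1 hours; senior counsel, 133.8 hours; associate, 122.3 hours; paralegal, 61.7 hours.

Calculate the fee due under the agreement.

$122,444.80

Partner: 89.1 × $495 = $44,104.50
Senior counsel: 133.8 × $400 = $53,520.00
Associate: 122.3 × $370 = $45,251.00
Paralegal: 61.7 × $165 = $10,180.50
Subtotal: $153,056.00
Less 20% discount: −$30,611.20
Total: $153,056.00 − $30,611.20 = $122,444.80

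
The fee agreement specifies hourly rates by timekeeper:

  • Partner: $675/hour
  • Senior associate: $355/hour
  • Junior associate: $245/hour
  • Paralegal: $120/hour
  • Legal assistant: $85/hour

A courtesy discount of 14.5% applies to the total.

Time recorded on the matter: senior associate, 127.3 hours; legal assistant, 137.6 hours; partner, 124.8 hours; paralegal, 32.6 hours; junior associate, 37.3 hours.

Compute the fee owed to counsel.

Partner: 124.8 × $675 = $84,240.00
Senior associate: 127.3 × $355 = $45,191.50
Junior associate: 37.3 × $245 = $9,138.50
Paralegal: 32.6 × $120 = $3,912.00
Legal assistant: 137.6 × $85 = $11,696.00
Subtotal: $154,178.00
Less 14.5% discount: −$22,355.81
Total: $154,178.00 − $22,355.81 = $131,822.19

$131,822.19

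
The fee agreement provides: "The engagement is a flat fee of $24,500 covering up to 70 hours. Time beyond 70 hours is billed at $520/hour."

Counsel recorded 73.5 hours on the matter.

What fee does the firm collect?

$26,320.00

Flat fee: $24,500.00
Excess hours: 73.5 − 70 = 3.5
Overrun: 3.5 × $520 = $1,820.00
Total: $24,500.00 + $1,820.00 = $26,320.00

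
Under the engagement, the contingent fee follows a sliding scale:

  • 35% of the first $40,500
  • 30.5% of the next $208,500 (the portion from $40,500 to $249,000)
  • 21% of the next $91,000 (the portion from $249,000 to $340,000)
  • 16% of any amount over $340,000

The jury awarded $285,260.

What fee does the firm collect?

First $40,500 at 35% = $14,175.00
Next $208,500 at 30.5% = $63,592.50
Remaining $36,260 at 21% = $7,614.60
Fee: $14,175.00 + $63,592.50 + $7,614.60 = $85,382.10

$85,382.10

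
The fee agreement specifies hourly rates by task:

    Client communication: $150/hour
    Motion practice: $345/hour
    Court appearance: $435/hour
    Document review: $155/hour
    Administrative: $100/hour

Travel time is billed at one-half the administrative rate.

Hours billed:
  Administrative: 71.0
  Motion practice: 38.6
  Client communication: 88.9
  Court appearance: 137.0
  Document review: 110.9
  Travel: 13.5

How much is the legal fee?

$111,211.50

Client communication: 88.9 × $150 = $13,335.00
Motion practice: 38.6 × $345 = $13,317.00
Court appearance: 137.0 × $435 = $59,595.00
Document review: 110.9 × $155 = $17,189.50
Administrative: 71.0 × $100 = $7,100.00
Subtotal: $13,335.00 + $13,317.00 + $59,595.00 + $17,189.50 + $7,100.00 = $110,536.50
Travel: 13.5 × ($100 ÷ 2) = 13.5 × $50.00 = $675.00
Total: $110,536.50 + $675.00 = $111,211.50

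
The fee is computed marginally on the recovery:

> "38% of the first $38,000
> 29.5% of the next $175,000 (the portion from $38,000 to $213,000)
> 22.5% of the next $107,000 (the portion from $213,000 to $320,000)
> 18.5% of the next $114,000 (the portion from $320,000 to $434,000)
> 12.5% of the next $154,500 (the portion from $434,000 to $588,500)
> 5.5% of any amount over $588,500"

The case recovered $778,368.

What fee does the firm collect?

First $38,000 at 38% = $14,440.00
Next $175,000 at 29.5% = $51,625.00
Next $107,000 at 22.5% = $24,075.00
Next $114,000 at 18.5% = $21,090.00
Next $154,500 at 12.5% = $19,312.50
Remaining $189,868 at 5.5% = $10,442.74
Fee: $14,440.00 + $51,625.00 + $24,075.00 + $21,090.00 + $19,312.50 + $10,442.74 = $140,985.24

$140,985.24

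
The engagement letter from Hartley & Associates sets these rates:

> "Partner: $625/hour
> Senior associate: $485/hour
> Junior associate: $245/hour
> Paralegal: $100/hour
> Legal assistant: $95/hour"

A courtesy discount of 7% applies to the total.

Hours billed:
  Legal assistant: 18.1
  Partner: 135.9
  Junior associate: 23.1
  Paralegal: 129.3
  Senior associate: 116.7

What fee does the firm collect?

$150,516.78

Partner: 135.9 × $625 = $84,937.50
Senior associate: 116.7 × $485 = $56,599.50
Junior associate: 23.1 × $245 = $5,659.50
Paralegal: 129.3 × $100 = $12,930.00
Legal assistant: 18.1 × $95 = $1,719.50
Subtotal: $161,846.00
Less 7% discount: −$11,329.22
Total: $161,846.00 − $11,329.22 = $150,516.78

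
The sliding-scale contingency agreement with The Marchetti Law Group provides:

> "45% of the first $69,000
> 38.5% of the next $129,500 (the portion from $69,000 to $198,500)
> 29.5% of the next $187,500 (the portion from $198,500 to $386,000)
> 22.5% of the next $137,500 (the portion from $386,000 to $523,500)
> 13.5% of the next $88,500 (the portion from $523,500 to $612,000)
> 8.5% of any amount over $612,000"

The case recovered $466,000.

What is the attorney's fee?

First $69,000 at 45% = $31,050.00
Next $129,500 at 38.5% = $49,857.50
Next $187,500 at 29.5% = $55,312.50
Remaining $80,000 at 22.5% = $18,000.00
Fee: $31,050.00 + $49,857.50 + $55,312.50 + $18,000.00 = $154,220.00

$154,220.00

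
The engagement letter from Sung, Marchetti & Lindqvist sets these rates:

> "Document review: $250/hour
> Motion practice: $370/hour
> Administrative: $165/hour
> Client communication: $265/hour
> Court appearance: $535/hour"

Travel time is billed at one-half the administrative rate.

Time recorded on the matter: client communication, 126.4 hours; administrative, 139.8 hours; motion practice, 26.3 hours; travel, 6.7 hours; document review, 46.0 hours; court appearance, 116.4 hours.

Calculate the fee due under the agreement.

Document review: 46.0 × $250 = $11,500.00
Motion practice: 26.3 × $370 = $9,731.00
Administrative: 139.8 × $165 = $23,067.00
Client communication: 126.4 × $265 = $33,496.00
Court appearance: 116.4 × $535 = $62,274.00
Subtotal: $11,500.00 + $9,731.00 + $23,067.00 + $33,496.00 + $62,274.00 = $140,068.00
Travel: 6.7 × ($165 ÷ 2) = 6.7 × $82.50 = $552.75
Total: $140,068.00 + $552.75 = $140,620.75

$140,620.75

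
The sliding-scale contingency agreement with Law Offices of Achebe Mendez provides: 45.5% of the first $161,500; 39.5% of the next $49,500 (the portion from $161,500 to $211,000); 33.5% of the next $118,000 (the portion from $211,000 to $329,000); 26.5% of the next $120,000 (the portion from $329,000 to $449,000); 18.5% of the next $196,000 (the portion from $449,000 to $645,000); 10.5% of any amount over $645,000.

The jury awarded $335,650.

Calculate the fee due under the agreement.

$134,327.25

First $161,500 at 45.5% = $73,482.50
Next $49,500 at 39.5% = $19,552.50
Next $118,000 at 33.5% = $39,530.00
Remaining $6,650 at 26.5% = $1,762.25
Fee: $73,482.50 + $19,552.50 + $39,530.00 + $1,762.25 = $134,327.25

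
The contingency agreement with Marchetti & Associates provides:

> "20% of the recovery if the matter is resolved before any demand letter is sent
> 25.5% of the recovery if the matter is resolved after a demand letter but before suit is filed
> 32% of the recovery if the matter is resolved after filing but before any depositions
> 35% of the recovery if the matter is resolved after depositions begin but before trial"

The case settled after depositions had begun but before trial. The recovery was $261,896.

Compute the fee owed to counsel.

The matter settled after depositions had begun but before trial, so the 35% rate applies.
$261,896 × 35% = $91,663.60

$91,663.60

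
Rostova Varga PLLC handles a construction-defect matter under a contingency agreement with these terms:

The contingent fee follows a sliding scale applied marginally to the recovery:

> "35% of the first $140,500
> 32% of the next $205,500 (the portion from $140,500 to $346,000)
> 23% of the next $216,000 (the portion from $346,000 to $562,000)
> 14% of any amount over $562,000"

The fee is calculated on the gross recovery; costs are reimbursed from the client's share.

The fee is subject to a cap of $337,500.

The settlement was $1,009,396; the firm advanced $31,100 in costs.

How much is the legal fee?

$227,250.44

Fee base is the gross recovery, $1,009,396; costs are reimbursed separately.
First $140,500 at 35% = $49,175.00
Next $205,500 at 32% = $65,760.00
Next $216,000 at 23% = $49,680.00
Remaining $447,396 at 14% = $62,635.44
Fee: $49,175.00 + $65,760.00 + $49,680.00 + $62,635.44 = $227,250.44
$227,250.44 is under the $337,500 cap.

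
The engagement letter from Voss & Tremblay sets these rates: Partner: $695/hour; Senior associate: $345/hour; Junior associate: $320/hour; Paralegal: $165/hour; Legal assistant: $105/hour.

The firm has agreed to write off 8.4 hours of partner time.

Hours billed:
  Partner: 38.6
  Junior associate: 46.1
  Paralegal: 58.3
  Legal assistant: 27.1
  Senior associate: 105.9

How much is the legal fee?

$84,741.50

Partner: 38.6 × $695 = $26,827.00
Senior associate: 105.9 × $345 = $36,535.50
Junior associate: 46.1 × $320 = $14,752.00
Paralegal: 58.3 × $165 = $9,619.50
Legal assistant: 27.1 × $105 = $2,845.50
Subtotal: $90,579.50
Write-off: 8.4 × $695 = $5,838.00
Total: $90,579.50 − $5,838.00 = $84,741.50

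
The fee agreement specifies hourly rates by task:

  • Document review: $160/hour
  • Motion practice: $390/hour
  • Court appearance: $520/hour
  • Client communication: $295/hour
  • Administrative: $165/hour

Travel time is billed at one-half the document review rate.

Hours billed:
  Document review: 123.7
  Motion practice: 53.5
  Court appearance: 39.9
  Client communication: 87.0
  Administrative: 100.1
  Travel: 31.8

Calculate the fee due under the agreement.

Document review: 123.7 × $160 = $19,792.00
Motion practice: 53.5 × $390 = $20,865.00
Court appearance: 39.9 × $520 = $20,748.00
Client communication: 87.0 × $295 = $25,665.00
Administrative: 100.1 × $165 = $16,516.50
Subtotal: $19,792.00 + $20,865.00 + $20,748.00 + $25,665.00 + $16,516.50 = $103,586.50
Travel: 31.8 × ($160 ÷ 2) = 31.8 × $80.00 = $2,544.00
Total: $103,586.50 + $2,544.00 = $106,130.50

$106,130.50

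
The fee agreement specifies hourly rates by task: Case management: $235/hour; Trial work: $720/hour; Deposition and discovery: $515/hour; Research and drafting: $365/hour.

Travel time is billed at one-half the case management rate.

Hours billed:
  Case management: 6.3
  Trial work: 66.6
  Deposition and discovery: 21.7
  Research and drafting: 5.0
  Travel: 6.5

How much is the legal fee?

$63,196.75

Case management: 6.3 × $235 = $1,480.50
Trial work: 66.6 × $720 = $47,952.00
Deposition and discovery: 21.7 × $515 = $11,175.50
Research and drafting: 5.0 × $365 = $1,825.00
Subtotal: $1,480.50 + $47,952.00 + $11,175.50 + $1,825.00 = $62,433.00
Travel: 6.5 × ($235 ÷ 2) = 6.5 × $117.50 = $763.75
Total: $62,433.00 + $763.75 = $63,196.75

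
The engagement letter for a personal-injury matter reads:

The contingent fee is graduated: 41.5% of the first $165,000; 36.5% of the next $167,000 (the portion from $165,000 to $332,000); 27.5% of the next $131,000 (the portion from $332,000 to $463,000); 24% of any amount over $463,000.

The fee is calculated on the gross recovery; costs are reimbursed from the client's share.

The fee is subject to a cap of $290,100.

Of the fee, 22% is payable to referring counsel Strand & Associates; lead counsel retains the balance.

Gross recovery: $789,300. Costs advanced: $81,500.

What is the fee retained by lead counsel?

$190,138.26

Fee base is the gross recovery, $789,300; costs are reimbursed separately.
First $165,000 at 41.5% = $68,475.00
Next $167,000 at 36.5% = $60,955.00
Next $131,000 at 27.5% = $36,025.00
Remaining $326,300 at 24% = $78,312.00
Fee: $68,475.00 + $60,955.00 + $36,025.00 + $78,312.00 = $243,767.00
$243,767.00 is under the $290,100 cap.
Referral share: 22% of $243,767.00 = $53,628.74; lead counsel retains $243,767.00 − $53,628.74 = $190,138.26.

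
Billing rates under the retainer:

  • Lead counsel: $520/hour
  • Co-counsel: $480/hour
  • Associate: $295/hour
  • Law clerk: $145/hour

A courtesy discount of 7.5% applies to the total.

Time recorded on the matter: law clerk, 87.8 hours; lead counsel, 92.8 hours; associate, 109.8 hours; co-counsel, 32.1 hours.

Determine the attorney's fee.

$100,627.05

Lead counsel: 92.8 × $520 = $48,256.00
Co-counsel: 32.1 × $480 = $15,408.00
Associate: 109.8 × $295 = $32,391.00
Law clerk: 87.8 × $145 = $12,731.00
Subtotal: $108,786.00
Less 7.5% discount: −$8,158.95
Total: $108,786.00 − $8,158.95 = $100,627.05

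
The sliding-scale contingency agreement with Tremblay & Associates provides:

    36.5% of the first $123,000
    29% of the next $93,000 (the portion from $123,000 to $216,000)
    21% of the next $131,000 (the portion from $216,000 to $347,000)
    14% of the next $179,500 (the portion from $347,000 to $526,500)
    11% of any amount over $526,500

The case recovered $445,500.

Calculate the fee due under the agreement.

$113,165.00

First $123,000 at 36.5% = $44,895.00
Next $93,000 at 29% = $26,970.00
Next $131,000 at 21% = $27,510.00
Remaining $98,500 at 14% = $13,790.00
Fee: $44,895.00 + $26,970.00 + $27,510.00 + $13,790.00 = $113,165.00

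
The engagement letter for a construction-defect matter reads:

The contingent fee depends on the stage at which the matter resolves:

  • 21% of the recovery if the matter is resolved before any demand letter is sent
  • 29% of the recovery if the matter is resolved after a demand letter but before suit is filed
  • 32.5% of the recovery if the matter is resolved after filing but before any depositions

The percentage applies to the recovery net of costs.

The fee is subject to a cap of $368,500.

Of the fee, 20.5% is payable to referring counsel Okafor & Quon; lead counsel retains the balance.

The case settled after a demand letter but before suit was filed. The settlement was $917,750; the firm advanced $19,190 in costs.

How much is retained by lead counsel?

Fee base (net of costs): $917,750 − $19,190 = $898,560
The matter settled after a demand letter but before suit was filed, so the 29% rate applies.
$898,560 × 29% = $260,582.40
$260,582.40 is under the $368,500 cap.
Referral share: 20.5% of $260,582.40 = $53,419.39; lead counsel retains $260,582.40 − $53,419.39 = $207,163.01.

$207,163.01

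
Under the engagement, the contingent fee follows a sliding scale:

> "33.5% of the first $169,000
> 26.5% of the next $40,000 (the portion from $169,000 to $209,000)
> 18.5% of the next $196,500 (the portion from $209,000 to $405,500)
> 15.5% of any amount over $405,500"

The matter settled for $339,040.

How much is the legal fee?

First $169,000 at 33.5% = $56,615.00
Next $40,000 at 26.5% = $10,600.00
Remaining $130,040 at 18.5% = $24,057.40
Fee: $56,615.00 + $10,600.00 + $24,057.40 = $91,272.40

$91,272.40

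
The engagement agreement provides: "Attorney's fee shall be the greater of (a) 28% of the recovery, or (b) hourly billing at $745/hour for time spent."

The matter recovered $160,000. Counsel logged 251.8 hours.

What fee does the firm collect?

(a) 28% of $160,000 = $44,800.00
(b) 251.8 × $745 = $187,591.00
The greater is (b): $187,591.00.

$187,591.00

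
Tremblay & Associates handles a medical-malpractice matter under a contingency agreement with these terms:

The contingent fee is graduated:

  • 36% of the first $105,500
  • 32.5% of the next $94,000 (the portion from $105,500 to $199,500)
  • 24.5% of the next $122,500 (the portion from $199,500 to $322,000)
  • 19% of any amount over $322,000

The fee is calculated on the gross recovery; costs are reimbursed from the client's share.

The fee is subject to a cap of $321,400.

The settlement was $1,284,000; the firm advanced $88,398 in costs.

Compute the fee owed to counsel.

$281,322.50

Fee base is the gross recovery, $1,284,000; costs are reimbursed separately.
First $105,500 at 36% = $37,980.00
Next $94,000 at 32.5% = $30,550.00
Next $122,500 at 24.5% = $30,012.50
Remaining $962,000 at 19% = $182,780.00
Fee: $37,980.00 + $30,550.00 + $30,012.50 + $182,780.00 = $281,322.50
$281,322.50 is under the $321,400 cap.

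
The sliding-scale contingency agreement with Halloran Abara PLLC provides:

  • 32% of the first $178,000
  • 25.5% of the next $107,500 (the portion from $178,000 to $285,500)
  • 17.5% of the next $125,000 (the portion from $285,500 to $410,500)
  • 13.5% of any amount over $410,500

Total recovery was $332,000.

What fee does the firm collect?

$92,510.00

First $178,000 at 32% = $56,960.00
Next $107,500 at 25.5% = $27,412.50
Remaining $46,500 at 17.5% = $8,137.50
Fee: $56,960.00 + $27,412.50 + $8,137.50 = $92,510.00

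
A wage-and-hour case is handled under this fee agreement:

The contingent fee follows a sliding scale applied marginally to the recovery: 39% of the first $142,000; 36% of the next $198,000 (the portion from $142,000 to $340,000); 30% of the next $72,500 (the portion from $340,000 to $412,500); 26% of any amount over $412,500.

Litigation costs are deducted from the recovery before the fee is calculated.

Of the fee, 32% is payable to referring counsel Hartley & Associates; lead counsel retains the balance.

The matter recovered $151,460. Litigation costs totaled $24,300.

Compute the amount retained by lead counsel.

Fee base (net of costs): $151,460 − $24,300 = $127,160
First $127,160 at 39% = $49,592.40
Referral share: 32% of $49,592.40 = $15,869.57; lead counsel retains $49,592.40 − $15,869.57 = $33,722.83.

$33,722.83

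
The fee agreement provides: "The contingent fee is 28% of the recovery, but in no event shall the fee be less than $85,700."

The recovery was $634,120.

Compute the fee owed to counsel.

28% of $634,120 = $177,553.60
That exceeds the $85,700 minimum.

$177,553.60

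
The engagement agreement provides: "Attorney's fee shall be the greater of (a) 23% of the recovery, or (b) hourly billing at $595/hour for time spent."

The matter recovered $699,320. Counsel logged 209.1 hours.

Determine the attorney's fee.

(a) 23% of $699,320 = $160,843.60
(b) 209.1 × $595 = $124,414.50
The greater is (a): $160,843.60.

$160,843.60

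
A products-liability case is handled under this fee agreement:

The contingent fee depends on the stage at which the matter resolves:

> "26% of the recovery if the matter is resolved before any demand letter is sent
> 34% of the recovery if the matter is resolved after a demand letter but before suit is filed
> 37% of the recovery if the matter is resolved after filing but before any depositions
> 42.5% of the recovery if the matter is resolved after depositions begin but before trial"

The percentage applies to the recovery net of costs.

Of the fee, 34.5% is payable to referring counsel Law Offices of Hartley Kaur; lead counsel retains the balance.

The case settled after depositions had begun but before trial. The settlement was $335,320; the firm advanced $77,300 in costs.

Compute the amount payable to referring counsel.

Fee base (net of costs): $335,320 − $77,300 = $258,020
The matter settled after depositions had begun but before trial, so the 42.5% rate applies.
$258,020 × 42.5% = $109,658.50
Referral share: 34.5% of $109,658.50 = $37,832.18; lead counsel retains $109,658.50 − $37,832.18 = $71,826.32.

$37,832.18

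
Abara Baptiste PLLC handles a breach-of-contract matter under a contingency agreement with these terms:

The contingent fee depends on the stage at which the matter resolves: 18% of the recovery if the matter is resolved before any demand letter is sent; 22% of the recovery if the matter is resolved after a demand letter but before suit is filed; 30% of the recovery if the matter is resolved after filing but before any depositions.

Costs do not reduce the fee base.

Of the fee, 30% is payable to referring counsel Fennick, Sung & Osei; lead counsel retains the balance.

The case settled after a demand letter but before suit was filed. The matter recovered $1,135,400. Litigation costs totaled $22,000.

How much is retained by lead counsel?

$174,851.60

Fee base is the gross recovery, $1,135,400; costs are reimbursed separately.
The matter settled after a demand letter but before suit was filed, so the 22% rate applies.
$1,135,400 × 22% = $249,788.00
Referral share: 30% of $249,788.00 = $74,936.40; lead counsel retains $249,788.00 − $74,936.40 = $174,851.60.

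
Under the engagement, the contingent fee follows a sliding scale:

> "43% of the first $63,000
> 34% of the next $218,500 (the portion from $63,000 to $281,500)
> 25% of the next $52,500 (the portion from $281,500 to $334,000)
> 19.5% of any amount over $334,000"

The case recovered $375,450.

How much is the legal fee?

First $63,000 at 43% = $27,090.00
Next $218,500 at 34% = $74,290.00
Next $52,500 at 25% = $13,125.00
Remaining $41,450 at 19.5% = $8,082.75
Fee: $27,090.00 + $74,290.00 + $13,125.00 + $8,082.75 = $122,587.75

$122,587.75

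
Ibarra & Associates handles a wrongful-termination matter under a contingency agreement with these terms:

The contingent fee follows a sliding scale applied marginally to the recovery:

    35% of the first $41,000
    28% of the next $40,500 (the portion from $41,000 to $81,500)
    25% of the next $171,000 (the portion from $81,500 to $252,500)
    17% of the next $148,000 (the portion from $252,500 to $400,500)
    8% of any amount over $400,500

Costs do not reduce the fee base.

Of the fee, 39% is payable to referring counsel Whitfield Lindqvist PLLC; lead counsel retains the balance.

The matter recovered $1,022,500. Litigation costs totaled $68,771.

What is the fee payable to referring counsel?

Fee base is the gross recovery, $1,022,500; costs are reimbursed separately.
First $41,000 at 35% = $14,350.00
Next $40,500 at 28% = $11,340.00
Next $171,000 at 25% = $42,750.00
Next $148,000 at 17% = $25,160.00
Remaining $622,000 at 8% = $49,760.00
Fee: $14,350.00 + $11,340.00 + $42,750.00 + $25,160.00 + $49,760.00 = $143,360.00
Referral share: 39% of $143,360.00 = $55,910.40; lead counsel retains $143,360.00 − $55,910.40 = $87,449.60.

$55,910.40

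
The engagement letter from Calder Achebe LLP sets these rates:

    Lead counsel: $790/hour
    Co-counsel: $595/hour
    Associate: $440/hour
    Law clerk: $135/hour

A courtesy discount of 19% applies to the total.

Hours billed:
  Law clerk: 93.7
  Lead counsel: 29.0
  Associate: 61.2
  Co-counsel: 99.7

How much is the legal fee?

$98,665.29

Lead counsel: 29.0 × $790 = $22,910.00
Co-counsel: 99.7 × $595 = $59,321.50
Associate: 61.2 × $440 = $26,928.00
Law clerk: 93.7 × $135 = $12,649.50
Subtotal: $121,809.00
Less 19% discount: −$23,143.71
Total: $121,809.00 − $23,143.71 = $98,665.29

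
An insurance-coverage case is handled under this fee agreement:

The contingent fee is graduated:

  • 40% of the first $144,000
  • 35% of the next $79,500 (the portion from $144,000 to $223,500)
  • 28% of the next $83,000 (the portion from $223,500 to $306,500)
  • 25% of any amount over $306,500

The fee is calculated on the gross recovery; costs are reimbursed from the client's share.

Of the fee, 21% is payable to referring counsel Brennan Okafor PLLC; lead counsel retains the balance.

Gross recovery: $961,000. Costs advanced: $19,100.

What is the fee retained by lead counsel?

$215,109.10

Fee base is the gross recovery, $961,000; costs are reimbursed separately.
First $144,000 at 40% = $57,600.00
Next $79,500 at 35% = $27,825.00
Next $83,000 at 28% = $23,240.00
Remaining $654,500 at 25% = $163,625.00
Fee: $57,600.00 + $27,825.00 + $23,240.00 + $163,625.00 = $272,290.00
Referral share: 21% of $272,290.00 = $57,180.90; lead counsel retains $272,290.00 − $57,180.90 = $215,109.10.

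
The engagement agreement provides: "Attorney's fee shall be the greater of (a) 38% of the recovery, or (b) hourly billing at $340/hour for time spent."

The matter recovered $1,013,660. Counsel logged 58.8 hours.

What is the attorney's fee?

$385,190.80

(a) 38% of $1,013,660 = $385,190.80
(b) 58.8 × $340 = $19,992.00
The greater is (a): $385,190.80.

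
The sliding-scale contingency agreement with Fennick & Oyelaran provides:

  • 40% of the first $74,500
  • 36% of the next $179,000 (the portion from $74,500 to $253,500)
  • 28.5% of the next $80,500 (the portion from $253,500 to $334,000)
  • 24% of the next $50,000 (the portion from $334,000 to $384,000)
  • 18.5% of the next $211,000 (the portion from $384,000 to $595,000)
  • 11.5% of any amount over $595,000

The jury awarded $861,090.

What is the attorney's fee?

$198,817.85

First $74,500 at 40% = $29,800.00
Next $179,000 at 36% = $64,440.00
Next $80,500 at 28.5% = $22,942.50
Next $50,000 at 24% = $12,000.00
Next $211,000 at 18.5% = $39,035.00
Remaining $266,090 at 11.5% = $30,600.35
Fee: $29,800.00 + $64,440.00 + $22,942.50 + $12,000.00 + $39,035.00 + $30,600.35 = $198,817.85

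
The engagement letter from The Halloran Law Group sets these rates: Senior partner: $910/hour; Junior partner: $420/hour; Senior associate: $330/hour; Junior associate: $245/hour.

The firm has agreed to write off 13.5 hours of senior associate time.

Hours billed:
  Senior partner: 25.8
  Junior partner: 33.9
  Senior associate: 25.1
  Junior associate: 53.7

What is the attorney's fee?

Senior partner: 25.8 × $910 = $23,478.00
Junior partner: 33.9 × $420 = $14,238.00
Senior associate: 25.1 × $330 = $8,283.00
Junior associate: 53.7 × $245 = $13,156.50
Subtotal: $59,155.50
Write-off: 13.5 × $330 = $4,455.00
Total: $59,155.50 − $4,455.00 = $54,700.50

$54,700.50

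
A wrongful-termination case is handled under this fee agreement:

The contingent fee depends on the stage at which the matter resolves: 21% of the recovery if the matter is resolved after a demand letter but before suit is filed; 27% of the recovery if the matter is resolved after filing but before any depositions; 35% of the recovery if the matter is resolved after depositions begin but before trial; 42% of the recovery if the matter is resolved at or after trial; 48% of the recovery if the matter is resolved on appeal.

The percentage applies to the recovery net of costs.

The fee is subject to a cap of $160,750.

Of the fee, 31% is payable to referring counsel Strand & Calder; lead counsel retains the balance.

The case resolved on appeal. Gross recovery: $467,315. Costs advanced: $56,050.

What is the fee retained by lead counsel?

$110,917.50

Fee base (net of costs): $467,315 − $56,050 = $411,265
The matter resolved on appeal, so the 48% rate applies.
$411,265 × 48% = $197,407.20
$197,407.20 exceeds the $160,750 cap, so the fee is capped at $160,750.00.
Referral share: 31% of $160,750.00 = $49,832.50; lead counsel retains $160,750.00 − $49,832.50 = $110,917.50.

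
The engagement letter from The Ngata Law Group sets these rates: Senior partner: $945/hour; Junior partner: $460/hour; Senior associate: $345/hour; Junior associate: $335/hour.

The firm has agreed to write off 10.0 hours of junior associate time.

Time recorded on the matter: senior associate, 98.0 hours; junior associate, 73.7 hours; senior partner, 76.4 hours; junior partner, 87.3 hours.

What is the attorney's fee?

$167,505.50

Senior partner: 76.4 × $945 = $72,198.00
Junior partner: 87.3 × $460 = $40,158.00
Senior associate: 98.0 × $345 = $33,810.00
Junior associate: 73.7 × $335 = $24,689.50
Subtotal: $170,855.50
Write-off: 10.0 × $335 = $3,350.00
Total: $170,855.50 − $3,350.00 = $167,505.50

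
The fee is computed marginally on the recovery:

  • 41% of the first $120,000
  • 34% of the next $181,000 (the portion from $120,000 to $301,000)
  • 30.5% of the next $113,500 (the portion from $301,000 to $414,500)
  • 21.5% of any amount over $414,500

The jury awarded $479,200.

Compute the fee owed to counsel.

$159,268.00

First $120,000 at 41% = $49,200.00
Next $181,000 at 34% = $61,540.00
Next $113,500 at 30.5% = $34,617.50
Remaining $64,700 at 21.5% = $13,910.50
Fee: $49,200.00 + $61,540.00 + $34,617.50 + $13,910.50 = $159,268.00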